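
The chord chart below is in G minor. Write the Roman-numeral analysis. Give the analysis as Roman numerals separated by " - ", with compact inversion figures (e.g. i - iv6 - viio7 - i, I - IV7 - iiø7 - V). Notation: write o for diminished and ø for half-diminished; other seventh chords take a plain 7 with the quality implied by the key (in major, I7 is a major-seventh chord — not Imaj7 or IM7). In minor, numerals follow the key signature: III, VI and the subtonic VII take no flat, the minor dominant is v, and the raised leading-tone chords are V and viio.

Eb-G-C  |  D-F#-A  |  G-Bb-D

Eb-G-C has root C, degree 4 in G minor, so iv6.
D-F#-A: root D is the dominant; major triad there is V.
G-Bb-D: minor triad on G = scale degree 1 → i.

iv6 - V - i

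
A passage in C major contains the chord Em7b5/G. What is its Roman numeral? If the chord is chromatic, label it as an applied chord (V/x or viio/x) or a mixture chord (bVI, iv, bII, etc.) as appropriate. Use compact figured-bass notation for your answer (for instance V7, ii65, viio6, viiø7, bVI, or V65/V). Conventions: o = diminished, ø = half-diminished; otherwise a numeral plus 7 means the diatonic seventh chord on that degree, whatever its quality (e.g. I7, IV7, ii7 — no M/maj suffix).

viiø65/IV

The pitches E-G-Bb-D form a half-diminished seventh chord rooted on E.
E sits a half step below F (IV in C major); a diminished chord there is the applied leading-tone chord of IV.
With G in the bass the chord is in first inversion, so the figured bass is 65.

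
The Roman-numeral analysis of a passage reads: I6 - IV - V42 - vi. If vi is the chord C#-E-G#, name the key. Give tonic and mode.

E major

The chord C#m is a minor triad rooted on C#; its label is vi.
vi on C# implies C# is the submediant; that puts the tonic at E, and the lowercase numeral fits major mode.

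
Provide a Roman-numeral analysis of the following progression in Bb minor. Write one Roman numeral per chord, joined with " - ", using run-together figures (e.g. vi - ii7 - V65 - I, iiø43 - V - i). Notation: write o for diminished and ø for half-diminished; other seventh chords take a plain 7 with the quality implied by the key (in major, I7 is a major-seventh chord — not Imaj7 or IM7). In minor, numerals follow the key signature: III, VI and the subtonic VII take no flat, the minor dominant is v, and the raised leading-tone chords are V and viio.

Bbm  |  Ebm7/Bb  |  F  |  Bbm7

i - iv43 - V - i7

Bbm: root Bb is the tonic; minor triad there is i.
Ebm7/Bb: root Eb is the subdominant; minor seventh chord there is iv43.
F: major triad on F = scale degree 5 → V.
Bbm7 has root Bb, degree 1 in Bb minor, so i7.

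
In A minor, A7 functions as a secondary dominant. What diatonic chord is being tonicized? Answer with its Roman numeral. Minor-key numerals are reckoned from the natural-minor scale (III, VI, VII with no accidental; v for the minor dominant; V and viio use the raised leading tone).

The chord is a dominant seventh chord on A.
A dominant resolves down a perfect fifth: A → D. In A minor, D is scale degree 4, i.e. iv.

iv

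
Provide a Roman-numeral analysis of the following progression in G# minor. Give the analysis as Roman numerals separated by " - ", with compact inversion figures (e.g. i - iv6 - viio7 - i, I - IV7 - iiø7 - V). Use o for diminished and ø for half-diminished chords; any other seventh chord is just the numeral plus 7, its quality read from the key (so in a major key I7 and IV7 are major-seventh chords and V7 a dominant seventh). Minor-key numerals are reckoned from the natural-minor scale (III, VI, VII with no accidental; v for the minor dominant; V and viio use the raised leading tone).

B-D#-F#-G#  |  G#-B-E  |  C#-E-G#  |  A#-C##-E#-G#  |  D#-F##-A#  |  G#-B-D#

i65 - VI6 - iv - V7/V - V - i

B-D#-F#-G#: minor seventh chord on G# = scale degree 1 → i65.
G#-B-E: major triad on E = scale degree 6 → VI6.
C#-E-G#: root C# is the subdominant; minor triad there is iv.
A#-C##-E#-G#: chromatic; A# is V of V, so V7/V.
D#-F##-A#: root D# is the dominant; major triad there is V.
G#-B-D#: root G# is the tonic; minor triad there is i.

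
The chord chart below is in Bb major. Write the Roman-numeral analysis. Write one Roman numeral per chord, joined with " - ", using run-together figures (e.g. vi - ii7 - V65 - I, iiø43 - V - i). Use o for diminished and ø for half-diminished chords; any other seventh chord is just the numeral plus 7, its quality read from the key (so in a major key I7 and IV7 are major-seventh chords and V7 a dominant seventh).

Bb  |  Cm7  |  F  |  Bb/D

I - ii7 - V - I6

Bb: major triad on Bb = scale degree 1 → I.
Cm7: minor seventh chord on C = scale degree 2 → ii7.
F: root F is the dominant; major triad there is V.
Bb/D: major triad on Bb = scale degree 1 → I6.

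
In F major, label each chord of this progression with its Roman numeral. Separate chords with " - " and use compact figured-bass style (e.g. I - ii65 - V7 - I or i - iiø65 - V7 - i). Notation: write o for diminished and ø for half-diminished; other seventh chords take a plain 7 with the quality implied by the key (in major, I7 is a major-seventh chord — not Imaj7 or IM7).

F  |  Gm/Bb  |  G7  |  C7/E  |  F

I - ii6 - V7/V - V65 - I

F: root F is the tonic; major triad there is I.
Gm/Bb: minor triad on G = scale degree 2 → ii6.
G7: a dominant seventh chord on G, the applied dominant of V → V7/V.
C7/E: dominant seventh chord on C = scale degree 5 → V65.
F has root F, degree 1 in F major, so I.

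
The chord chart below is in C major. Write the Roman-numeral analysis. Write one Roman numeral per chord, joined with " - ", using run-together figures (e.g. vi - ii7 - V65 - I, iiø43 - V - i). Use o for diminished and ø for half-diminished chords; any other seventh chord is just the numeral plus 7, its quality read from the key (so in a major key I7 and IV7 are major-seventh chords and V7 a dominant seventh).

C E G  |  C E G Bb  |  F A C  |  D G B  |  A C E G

I - V7/IV - IV - V64 - vi7

C-E-G: root C is the tonic; major triad there is I.
C-E-G-Bb: a dominant seventh chord on C, the applied dominant of IV → V7/IV.
F-A-C has root F, degree 4 in C major, so IV.
D-G-B: major triad on G = scale degree 5 → V64.
A-C-E-G: root A is the submediant; minor seventh chord there is vi7.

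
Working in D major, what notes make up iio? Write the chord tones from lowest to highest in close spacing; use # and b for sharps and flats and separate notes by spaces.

Scale degree 2 in D major is E; here the chord built on it is altered to a diminished triad. iio is the diminished supertonic triad, borrowed from the parallel minor.
So the chord is E-G-Bb, a diminished triad.

E G Bb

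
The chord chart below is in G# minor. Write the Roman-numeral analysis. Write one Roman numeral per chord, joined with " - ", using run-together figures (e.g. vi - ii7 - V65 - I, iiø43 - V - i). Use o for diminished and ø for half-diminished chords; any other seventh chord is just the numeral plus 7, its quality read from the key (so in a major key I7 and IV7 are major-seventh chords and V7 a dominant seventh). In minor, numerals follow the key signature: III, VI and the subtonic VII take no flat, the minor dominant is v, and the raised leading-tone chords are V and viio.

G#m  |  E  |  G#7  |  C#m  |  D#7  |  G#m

i - VI - V7/iv - iv - V7 - i

G#m: minor triad on G# = scale degree 1 → i.
E: major triad on E = scale degree 6 → VI.
G#7: a dominant seventh chord on G#, the applied dominant of iv → V7/iv.
C#m: root C# is the subdominant; minor triad there is iv.
D#7: root D# is the dominant; dominant seventh chord there is V7.
G#m: root G# is the tonic; minor triad there is i.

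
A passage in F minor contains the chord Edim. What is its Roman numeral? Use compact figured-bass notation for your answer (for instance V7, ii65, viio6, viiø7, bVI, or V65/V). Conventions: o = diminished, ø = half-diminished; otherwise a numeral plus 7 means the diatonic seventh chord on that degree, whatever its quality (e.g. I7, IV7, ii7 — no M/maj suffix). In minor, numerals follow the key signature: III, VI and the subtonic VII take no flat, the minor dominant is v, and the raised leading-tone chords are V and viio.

viio

The pitches E-G-Bb form a diminished triad rooted on E.
E is scale degree 7 in F minor, and a diminished triad on that degree is written viio.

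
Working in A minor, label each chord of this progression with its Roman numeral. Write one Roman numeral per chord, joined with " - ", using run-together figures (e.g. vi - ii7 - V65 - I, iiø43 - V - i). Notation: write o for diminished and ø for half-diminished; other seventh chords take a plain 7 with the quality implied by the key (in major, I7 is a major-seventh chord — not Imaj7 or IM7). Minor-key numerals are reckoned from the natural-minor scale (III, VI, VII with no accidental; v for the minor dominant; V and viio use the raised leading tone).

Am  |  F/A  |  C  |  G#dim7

i - VI6 - III - viio7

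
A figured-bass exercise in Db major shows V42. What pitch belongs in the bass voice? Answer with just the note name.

V in Db major has root Ab; the chord is Ab-C-Eb-Gb.
The figure 42 means third inversion — the seventh is in the bass.

Gb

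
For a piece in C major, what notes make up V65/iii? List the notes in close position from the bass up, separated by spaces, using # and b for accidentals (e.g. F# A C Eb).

D# F# A B

The slash means an applied dominant: we want the dominant of iii. In C major, iii is E minor, and its dominant is built on B.
Building a dominant seventh chord on B gives B-D#-F#-A.
With the 65 figure the chord is in first inversion; from the bass D# upward in close position it reads D#-F#-A-B.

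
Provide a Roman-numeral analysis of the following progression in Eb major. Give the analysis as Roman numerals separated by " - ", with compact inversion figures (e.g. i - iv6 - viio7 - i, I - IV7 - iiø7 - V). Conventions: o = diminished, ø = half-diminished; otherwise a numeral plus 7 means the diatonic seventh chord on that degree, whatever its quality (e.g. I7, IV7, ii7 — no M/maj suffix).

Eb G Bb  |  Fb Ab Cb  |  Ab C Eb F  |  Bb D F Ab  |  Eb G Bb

I - bII - ii65 - V7 - I

Eb-G-Bb: major triad on Eb = scale degree 1 → I.
Fb-Ab-Cb: major triad on Fb — chromatic; Fb is the lowered second degree, so this is the Neapolitan chord, bII.
Ab-C-Eb-F: minor seventh chord on F = scale degree 2 → ii65.
Bb-D-F-Ab has root Bb, degree 5 in Eb major, so V7.
Eb-G-Bb: major triad on Eb = scale degree 1 → I.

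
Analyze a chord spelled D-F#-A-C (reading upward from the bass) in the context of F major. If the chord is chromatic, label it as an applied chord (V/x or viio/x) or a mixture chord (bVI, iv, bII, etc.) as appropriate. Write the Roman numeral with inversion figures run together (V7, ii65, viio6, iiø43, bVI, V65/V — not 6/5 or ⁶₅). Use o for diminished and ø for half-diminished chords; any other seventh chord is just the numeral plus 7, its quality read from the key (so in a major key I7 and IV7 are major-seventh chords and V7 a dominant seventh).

V7/ii

Stacked in thirds the chord is D-F#-A-C: a dominant seventh chord on D.
D is not a diatonic chord root with this quality in F major, but it lies a perfect fifth above G (ii), so the chord functions as an applied dominant of ii.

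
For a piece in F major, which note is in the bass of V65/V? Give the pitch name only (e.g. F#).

B

The applied chord V65/V is rooted on G: G-B-D-F.
The figure 65 means first inversion — the third is in the bass.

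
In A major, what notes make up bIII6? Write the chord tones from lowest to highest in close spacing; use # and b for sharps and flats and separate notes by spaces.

E G C

bIII6 is a major triad on the lowered third degree, borrowed from the parallel minor. In A major that root is C.
So the chord is C-E-G.
With the 6 figure the chord is in first inversion; from the bass E upward in close position it reads E-G-C.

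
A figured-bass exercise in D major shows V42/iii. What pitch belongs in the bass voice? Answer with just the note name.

B

The applied chord V42/iii is rooted on C#: C#-E#-G#-B.
The figure 42 means third inversion — the seventh is in the bass.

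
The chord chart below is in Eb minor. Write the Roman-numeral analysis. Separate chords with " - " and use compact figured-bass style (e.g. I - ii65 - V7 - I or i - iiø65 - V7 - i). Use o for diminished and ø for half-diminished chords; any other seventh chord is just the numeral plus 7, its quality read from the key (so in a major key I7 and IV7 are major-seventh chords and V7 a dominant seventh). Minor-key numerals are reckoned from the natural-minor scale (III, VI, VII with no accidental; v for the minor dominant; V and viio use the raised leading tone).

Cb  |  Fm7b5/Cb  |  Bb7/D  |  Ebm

VI - iiø43 - V65 - i

Cb: major triad on Cb = scale degree 6 → VI.
Fm7b5/Cb: root F is the supertonic; half-diminished seventh chord there is iiø43.
Bb7/D: root Bb is the dominant; dominant seventh chord there is V65.
Ebm: minor triad on Eb = scale degree 1 → i.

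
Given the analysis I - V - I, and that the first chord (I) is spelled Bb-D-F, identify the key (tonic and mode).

Bb major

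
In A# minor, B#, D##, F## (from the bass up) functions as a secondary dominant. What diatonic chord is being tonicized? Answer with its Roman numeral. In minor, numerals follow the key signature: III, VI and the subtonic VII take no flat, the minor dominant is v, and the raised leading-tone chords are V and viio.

V

The chord is a major triad on B#.
A dominant resolves down a perfect fifth: B# → E#. In A# minor, E# is scale degree 5, i.e. V.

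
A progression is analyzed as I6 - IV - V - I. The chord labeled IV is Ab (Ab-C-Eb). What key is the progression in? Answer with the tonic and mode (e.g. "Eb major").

The chord Ab is a major triad rooted on Ab; its label is IV.
IV on Ab implies Ab is the subdominant; that puts the tonic at Eb, and the uppercase numeral fits major mode.

Eb major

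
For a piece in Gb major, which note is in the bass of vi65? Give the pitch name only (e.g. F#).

Gb

vi in Gb major has root Eb; the chord is Eb-Gb-Bb-Db.
The figure 65 means first inversion — the third is in the bass.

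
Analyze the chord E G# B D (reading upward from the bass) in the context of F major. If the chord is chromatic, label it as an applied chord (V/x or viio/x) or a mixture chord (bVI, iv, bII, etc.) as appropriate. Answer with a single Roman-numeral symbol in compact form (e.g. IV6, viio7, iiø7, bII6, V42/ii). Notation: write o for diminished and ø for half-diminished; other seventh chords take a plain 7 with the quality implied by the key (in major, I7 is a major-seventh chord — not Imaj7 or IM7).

Stacked in thirds the chord is E-G#-B-D: a dominant seventh chord on E.
E is not a diatonic chord root with this quality in F major, but it lies a perfect fifth above A (iii), so the chord functions as an applied dominant of iii.

V7/iii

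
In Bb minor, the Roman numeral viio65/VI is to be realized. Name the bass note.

Ab

The applied chord viio65/VI is rooted on F: F-Ab-Cb-Ebb.
The figure 65 means first inversion — the third is in the bass.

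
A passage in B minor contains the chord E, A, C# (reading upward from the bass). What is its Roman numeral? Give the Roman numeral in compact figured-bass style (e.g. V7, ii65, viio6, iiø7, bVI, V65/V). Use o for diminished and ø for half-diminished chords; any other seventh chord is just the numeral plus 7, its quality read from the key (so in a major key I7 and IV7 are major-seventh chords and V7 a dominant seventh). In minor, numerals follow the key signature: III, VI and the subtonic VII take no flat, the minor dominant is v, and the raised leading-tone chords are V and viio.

VII64

Stacked in thirds the chord is A-C#-E: a major triad on A.
In B minor, A is the subtonic; the diatonic major triad there is VII.
With E in the bass the chord is in second inversion, so the figured bass is 64.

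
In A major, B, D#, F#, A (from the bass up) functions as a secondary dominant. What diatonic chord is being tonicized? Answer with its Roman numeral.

V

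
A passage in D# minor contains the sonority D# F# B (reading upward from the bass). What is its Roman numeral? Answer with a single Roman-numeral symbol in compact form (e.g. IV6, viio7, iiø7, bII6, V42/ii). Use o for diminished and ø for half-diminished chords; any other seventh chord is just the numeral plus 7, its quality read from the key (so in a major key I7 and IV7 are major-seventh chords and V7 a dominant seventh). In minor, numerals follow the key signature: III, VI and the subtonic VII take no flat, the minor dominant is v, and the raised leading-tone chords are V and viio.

VI6

Stacked in thirds the chord is B-D#-F#: a major triad on B.
In D# minor, B is the submediant; the diatonic major triad there is VI.
With D# in the bass the chord is in first inversion, so the figured bass is 6.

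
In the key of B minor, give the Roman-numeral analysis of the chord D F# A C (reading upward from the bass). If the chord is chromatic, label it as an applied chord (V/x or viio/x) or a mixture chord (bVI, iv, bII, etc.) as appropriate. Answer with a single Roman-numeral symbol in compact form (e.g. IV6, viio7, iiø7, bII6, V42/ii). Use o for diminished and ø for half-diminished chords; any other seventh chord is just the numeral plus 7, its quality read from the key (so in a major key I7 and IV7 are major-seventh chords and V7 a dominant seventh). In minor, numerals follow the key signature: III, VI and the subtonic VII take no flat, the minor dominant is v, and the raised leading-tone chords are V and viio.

Stacked in thirds the chord is D-F#-A-C: a dominant seventh chord on D.
D is not a diatonic chord root with this quality in B minor, but it lies a perfect fifth above G (VI), so the chord functions as an applied dominant of VI.

V7/VI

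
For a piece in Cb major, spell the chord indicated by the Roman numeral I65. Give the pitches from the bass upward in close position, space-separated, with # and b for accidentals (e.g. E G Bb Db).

The numeral's case and figure indicate a major seventh chord. In Cb major its root, scale degree 1, is Cb.
Stacking thirds from Cb gives Cb-Eb-Gb-Bb.
With the 65 figure the chord is in first inversion; from the bass Eb upward in close position it reads Eb-Gb-Bb-Cb.

Eb Gb Bb Cb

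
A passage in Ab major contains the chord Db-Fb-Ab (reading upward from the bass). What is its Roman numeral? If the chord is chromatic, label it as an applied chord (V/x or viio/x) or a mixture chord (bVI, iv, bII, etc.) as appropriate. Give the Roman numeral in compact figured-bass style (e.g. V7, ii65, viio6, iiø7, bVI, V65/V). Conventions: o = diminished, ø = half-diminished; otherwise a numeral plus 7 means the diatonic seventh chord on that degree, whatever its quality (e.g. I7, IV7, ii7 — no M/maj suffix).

Stacked in thirds the chord is Db-Fb-Ab: a minor triad on Db.
Db is the fourth degree of Ab major. This is the minor subdominant, borrowed from the parallel minor.

iv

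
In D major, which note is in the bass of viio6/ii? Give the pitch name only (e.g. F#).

F#

The applied chord viio6/ii is rooted on D#: D#-F#-A.
The figure 6 means first inversion — the third is in the bass.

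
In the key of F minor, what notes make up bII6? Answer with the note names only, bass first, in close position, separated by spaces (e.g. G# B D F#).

Bb Db Gb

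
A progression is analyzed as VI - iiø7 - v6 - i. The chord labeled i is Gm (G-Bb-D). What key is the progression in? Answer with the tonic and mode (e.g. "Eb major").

G minor

The anchor chord is a minor triad on G, labeled i.
If G is scale degree 1 and the mode makes that degree carry a minor triad, the tonic is G and the mode is minor.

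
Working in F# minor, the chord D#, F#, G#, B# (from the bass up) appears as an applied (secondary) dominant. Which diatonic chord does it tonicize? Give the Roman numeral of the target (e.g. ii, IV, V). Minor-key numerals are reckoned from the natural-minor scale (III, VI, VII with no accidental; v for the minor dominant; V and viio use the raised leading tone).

The chord is a dominant seventh chord on G#.
A dominant resolves down a perfect fifth: G# → C#. In F# minor, C# is scale degree 5, i.e. V.

V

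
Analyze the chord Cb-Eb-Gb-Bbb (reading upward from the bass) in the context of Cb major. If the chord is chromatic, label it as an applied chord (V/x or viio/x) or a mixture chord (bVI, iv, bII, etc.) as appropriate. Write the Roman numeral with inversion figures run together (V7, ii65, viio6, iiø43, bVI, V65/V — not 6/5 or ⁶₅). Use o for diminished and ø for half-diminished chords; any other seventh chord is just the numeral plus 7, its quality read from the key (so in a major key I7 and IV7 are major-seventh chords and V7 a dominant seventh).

V7/IV

Stacked in thirds the chord is Cb-Eb-Gb-Bbb: a dominant seventh chord on Cb.
Cb is not a diatonic chord root with this quality in Cb major, but it lies a perfect fifth above Fb (IV), so the chord functions as an applied dominant of IV.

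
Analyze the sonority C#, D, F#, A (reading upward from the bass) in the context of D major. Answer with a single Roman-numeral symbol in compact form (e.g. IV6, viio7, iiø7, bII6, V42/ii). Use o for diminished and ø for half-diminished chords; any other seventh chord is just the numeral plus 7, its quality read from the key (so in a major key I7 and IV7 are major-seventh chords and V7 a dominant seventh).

Stacked in thirds the chord is D-F#-A-C#: a major seventh chord on D.
D is scale degree 1 in D major, and a major seventh chord on that degree is written I7.
With C# in the bass the chord is in third inversion, so the figured bass is 42.

I42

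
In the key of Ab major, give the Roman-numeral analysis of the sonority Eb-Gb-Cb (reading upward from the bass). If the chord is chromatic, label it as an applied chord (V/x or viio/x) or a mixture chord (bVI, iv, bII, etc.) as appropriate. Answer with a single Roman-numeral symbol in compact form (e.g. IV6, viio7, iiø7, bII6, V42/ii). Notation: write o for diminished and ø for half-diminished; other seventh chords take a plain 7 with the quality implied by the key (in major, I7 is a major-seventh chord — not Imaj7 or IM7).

bIII6

Stacked in thirds the chord is Cb-Eb-Gb: a major triad on Cb.
Cb is the lowered third degree of Ab major (diatonic 3 would be C). This is a major triad on the lowered third degree, borrowed from the parallel minor.
With Eb in the bass the chord is in first inversion, so the figured bass is 6.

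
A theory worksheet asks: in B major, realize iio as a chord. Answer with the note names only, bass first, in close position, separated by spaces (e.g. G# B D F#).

Scale degree 2 in B major is C#; here the chord built on it is altered to a diminished triad. iio is the diminished supertonic triad, borrowed from the parallel minor.
So the chord is C#-E-G.

C# E G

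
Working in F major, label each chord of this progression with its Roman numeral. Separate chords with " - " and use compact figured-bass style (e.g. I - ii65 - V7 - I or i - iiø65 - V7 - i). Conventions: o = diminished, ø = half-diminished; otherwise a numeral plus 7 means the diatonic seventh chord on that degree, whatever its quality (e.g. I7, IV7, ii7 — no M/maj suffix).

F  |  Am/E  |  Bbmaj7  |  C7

F has root F, degree 1 in F major, so I.
Am/E: root A is the mediant; minor triad there is iii64.
Bbmaj7: root Bb is the subdominant; major seventh chord there is IV7.
C7: root C is the dominant; dominant seventh chord there is V7.

I - iii64 - IV7 - V7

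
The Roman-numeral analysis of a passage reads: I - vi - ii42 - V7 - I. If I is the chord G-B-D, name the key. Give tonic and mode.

G major

The anchor chord is a major triad on G, labeled I.
If G is scale degree 1 and the mode makes that degree carry a major triad, the tonic is G and the mode is major.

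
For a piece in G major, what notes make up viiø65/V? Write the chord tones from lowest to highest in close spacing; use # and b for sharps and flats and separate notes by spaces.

E G B C#

viiø65/V is a secondary leading-tone chord. The target V is D in G major; the applied chord is rooted a semitone below, on C#.
Building a half-diminished seventh chord on C# gives C#-E-G-B.
With the 65 figure the chord is in first inversion; from the bass E upward in close position it reads E-G-B-C#.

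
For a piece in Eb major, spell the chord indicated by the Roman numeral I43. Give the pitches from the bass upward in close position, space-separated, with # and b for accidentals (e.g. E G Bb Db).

The numeral's case and figure indicate a major seventh chord. In Eb major its root, the first degree, is Eb.
Stacking thirds from Eb gives Eb-G-Bb-D.
With the 43 figure the chord is in second inversion; from the bass Bb upward in close position it reads Bb-D-Eb-G.

Bb D Eb G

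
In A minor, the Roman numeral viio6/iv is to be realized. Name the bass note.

E

The applied chord viio6/iv is rooted on C#: C#-E-G.
The figure 6 means first inversion — the third is in the bass.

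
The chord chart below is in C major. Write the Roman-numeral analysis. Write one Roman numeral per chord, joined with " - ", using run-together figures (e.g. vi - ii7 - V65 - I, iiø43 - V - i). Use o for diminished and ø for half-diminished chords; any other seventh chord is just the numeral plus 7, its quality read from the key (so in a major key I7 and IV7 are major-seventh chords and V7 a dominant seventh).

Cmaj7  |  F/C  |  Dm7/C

Cmaj7: root C is the tonic; major seventh chord there is I7.
F/C: root F is the subdominant; major triad there is IV64.
Dm7/C has root D, degree 2 in C major, so ii42.

I7 - IV64 - ii42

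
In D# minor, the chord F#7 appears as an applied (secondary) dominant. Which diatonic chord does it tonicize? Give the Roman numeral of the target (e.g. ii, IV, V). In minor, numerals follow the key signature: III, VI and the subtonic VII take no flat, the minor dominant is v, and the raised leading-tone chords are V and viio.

VI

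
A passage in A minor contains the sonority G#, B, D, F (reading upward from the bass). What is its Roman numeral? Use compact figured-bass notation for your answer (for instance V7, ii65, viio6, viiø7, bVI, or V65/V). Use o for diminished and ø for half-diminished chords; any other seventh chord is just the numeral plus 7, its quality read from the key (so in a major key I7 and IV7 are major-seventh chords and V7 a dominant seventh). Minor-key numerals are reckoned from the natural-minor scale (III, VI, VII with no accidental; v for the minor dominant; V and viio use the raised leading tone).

viio7

Stacked in thirds the chord is G#-B-D-F: a fully diminished seventh chord on G#.
In A minor, G# is the leading tone; the diatonic fully diminished seventh chord there is viio7.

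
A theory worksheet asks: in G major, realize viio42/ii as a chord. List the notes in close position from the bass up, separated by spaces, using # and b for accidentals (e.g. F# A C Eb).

viio42/ii is a secondary leading-tone chord. The target ii is A in G major; the applied chord is rooted a semitone below, on G#.
Building a fully diminished seventh chord on G# gives G#-B-D-F.
With the 42 figure the chord is in third inversion; from the bass F upward in close position it reads F-G#-B-D.

F G# B D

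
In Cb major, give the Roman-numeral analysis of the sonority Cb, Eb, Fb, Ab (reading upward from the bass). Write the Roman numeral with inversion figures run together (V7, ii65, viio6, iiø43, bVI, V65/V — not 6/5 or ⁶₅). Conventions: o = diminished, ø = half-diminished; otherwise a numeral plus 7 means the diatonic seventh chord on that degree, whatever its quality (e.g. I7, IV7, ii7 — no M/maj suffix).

IV43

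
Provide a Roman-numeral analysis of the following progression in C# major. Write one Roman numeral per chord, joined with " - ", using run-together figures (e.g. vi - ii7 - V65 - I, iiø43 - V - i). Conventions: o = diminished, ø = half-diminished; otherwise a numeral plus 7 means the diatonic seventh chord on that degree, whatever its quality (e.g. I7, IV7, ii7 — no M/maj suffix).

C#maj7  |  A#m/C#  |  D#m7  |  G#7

C#maj7 has root C#, degree 1 in C# major, so I7.
A#m/C#: minor triad on A# = scale degree 6 → vi6.
D#m7: minor seventh chord on D# = scale degree 2 → ii7.
G#7: dominant seventh chord on G# = scale degree 5 → V7.

I7 - vi6 - ii7 - V7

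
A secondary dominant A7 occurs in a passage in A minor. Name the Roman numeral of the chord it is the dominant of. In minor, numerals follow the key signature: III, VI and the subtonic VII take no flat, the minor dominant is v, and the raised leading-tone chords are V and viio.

iv

The chord is a dominant seventh chord on A.
A dominant resolves down a perfect fifth: A → D. In A minor, D is scale degree 4, i.e. iv.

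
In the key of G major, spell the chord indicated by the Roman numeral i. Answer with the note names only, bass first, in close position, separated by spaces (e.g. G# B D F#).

G Bb D

i is the minor tonic, borrowed from the parallel minor. In G major that root is G.
So the chord is G-Bb-D, a minor triad.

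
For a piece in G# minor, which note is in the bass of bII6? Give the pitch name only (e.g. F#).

C#

bII in G# minor has root A; the chord is A-C#-E.
The figure 6 means first inversion — the third is in the bass.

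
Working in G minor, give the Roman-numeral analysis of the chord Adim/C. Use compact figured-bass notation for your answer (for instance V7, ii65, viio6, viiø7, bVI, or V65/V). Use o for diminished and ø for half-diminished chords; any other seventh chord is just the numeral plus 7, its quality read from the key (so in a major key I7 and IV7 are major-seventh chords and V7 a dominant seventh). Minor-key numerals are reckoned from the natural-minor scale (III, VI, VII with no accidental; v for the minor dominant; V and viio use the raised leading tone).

iio6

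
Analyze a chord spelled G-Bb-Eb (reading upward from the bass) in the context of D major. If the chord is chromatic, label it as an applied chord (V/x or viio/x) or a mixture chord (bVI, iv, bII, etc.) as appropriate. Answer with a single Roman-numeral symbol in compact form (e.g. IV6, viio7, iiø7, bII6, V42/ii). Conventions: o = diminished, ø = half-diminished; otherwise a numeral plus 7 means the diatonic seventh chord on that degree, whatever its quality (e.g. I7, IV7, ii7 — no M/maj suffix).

bII6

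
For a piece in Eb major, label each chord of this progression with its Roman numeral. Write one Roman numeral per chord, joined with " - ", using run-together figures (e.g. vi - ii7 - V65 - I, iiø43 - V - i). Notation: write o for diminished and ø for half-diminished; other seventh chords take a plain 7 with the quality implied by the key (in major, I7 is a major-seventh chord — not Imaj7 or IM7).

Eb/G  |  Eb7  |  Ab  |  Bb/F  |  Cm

I6 - V7/IV - IV - V64 - vi

Eb/G has root Eb, degree 1 in Eb major, so I6.
Eb7: a dominant seventh chord on Eb, the applied dominant of IV → V7/IV.
Ab has root Ab, degree 4 in Eb major, so IV.
Bb/F has root Bb, degree 5 in Eb major, so V64.
Cm: minor triad on C = scale degree 6 → vi.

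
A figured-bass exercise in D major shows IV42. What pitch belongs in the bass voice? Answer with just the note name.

F#

IV in D major has root G; the chord is G-B-D-F#.
The figure 42 means third inversion — the seventh is in the bass.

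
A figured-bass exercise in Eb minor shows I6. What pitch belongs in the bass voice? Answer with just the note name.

G

I in Eb minor has root Eb; the chord is Eb-G-Bb.
The figure 6 means first inversion — the third is in the bass.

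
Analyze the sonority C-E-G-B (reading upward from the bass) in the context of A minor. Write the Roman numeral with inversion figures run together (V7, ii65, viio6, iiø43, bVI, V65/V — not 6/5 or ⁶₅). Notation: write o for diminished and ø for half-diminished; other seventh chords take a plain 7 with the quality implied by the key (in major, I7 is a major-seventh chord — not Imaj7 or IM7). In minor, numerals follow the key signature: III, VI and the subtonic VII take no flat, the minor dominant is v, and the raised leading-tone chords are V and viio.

III7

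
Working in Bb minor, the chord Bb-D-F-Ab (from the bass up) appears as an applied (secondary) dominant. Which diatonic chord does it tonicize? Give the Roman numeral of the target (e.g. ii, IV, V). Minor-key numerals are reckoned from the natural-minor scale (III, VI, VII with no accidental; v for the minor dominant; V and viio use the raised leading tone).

iv

The chord is a dominant seventh chord on Bb.
A dominant resolves down a perfect fifth: Bb → Eb. In Bb minor, Eb is scale degree 4, i.e. iv.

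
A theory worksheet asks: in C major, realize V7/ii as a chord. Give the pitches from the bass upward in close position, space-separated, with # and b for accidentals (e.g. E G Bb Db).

A C# E G

V7/ii is a secondary dominant — the dominant seventh of ii. ii in C major is D, so the applied chord's root is A, a perfect fifth above.
Building a dominant seventh chord on A gives A-C#-E-G.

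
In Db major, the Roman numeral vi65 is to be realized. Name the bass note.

Db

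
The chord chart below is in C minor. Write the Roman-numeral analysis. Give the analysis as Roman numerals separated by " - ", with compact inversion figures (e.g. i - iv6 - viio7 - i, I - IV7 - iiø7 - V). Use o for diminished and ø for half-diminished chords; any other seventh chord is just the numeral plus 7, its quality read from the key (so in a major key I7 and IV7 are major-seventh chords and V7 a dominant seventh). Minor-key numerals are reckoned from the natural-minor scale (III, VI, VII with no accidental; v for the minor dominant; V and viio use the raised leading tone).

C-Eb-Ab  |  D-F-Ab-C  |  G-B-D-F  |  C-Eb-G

C-Eb-Ab: root Ab is the submediant; major triad there is VI6.
D-F-Ab-C: root D is the supertonic; half-diminished seventh chord there is iiø7.
G-B-D-F has root G, degree 5 in C minor, so V7.
C-Eb-G: minor triad on C = scale degree 1 → i.

VI6 - iiø7 - V7 - i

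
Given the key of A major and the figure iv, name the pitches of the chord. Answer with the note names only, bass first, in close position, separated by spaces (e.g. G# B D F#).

D F A

Scale degree 4 in A major is D; here the chord built on it is altered to a minor triad. iv is the minor subdominant, borrowed from the parallel minor.
So the chord is D-F-A, a minor triad.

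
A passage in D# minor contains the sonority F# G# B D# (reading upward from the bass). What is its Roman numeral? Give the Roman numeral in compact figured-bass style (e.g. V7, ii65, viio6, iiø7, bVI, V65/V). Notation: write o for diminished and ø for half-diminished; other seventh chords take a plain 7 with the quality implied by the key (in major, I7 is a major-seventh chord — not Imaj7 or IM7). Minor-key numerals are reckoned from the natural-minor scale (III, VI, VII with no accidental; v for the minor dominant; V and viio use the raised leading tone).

iv42

Stacked in thirds the chord is G#-B-D#-F#: a minor seventh chord on G#.
In D# minor, G# is the subdominant; the diatonic minor seventh chord there is iv7.
With F# in the bass the chord is in third inversion, so the figured bass is 42.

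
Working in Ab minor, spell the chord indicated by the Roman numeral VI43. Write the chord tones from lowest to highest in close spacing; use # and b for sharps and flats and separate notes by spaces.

Cb Eb Fb Ab

The numeral's case and figure indicate a major seventh chord. In Ab minor its root, scale degree 6, is Fb.
Stacking thirds from Fb gives Fb-Ab-Cb-Eb.
With the 43 figure the chord is in second inversion; from the bass Cb upward in close position it reads Cb-Eb-Fb-Ab.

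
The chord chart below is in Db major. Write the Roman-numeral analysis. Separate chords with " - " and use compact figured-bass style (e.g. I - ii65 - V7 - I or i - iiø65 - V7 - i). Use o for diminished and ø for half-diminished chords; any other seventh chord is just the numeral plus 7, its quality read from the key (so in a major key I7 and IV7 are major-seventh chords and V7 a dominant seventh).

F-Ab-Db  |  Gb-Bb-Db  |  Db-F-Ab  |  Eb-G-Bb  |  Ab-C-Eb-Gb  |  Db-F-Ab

F-Ab-Db has root Db, degree 1 in Db major, so I6.
Gb-Bb-Db has root Gb, degree 4 in Db major, so IV.
Db-F-Ab has root Db, degree 1 in Db major, so I.
Eb-G-Bb is the secondary dominant of V (major triad on Eb): V/V.
Ab-C-Eb-Gb: dominant seventh chord on Ab = scale degree 5 → V7.
Db-F-Ab has root Db, degree 1 in Db major, so I.

I6 - IV - I - V/V - V7 - I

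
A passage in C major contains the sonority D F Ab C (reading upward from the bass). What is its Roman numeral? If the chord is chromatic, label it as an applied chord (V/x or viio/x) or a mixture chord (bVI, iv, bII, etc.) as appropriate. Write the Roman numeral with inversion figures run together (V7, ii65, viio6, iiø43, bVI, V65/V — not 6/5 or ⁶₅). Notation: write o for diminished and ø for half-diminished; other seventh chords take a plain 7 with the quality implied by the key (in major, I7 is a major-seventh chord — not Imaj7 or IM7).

iiø7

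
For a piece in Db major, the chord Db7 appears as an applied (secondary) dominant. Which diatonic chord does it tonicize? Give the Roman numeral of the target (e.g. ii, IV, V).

IV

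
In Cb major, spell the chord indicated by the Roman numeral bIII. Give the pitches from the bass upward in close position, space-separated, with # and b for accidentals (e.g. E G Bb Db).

Scale degree 3 in Cb major is Eb; lowering it a half step gives Ebb. bIII is a major triad on the lowered third degree, borrowed from the parallel minor.
So the chord is Ebb-Gb-Bbb.

Ebb Gb Bbb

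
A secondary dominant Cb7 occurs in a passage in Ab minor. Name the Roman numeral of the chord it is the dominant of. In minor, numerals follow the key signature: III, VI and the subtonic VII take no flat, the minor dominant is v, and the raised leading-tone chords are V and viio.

VI

The chord is a dominant seventh chord on Cb.
A dominant resolves down a perfect fifth: Cb → Fb. In Ab minor, Fb is scale degree 6, i.e. VI.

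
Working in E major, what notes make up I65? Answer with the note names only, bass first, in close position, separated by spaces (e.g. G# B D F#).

The numeral's case and figure indicate a major seventh chord. In E major its root, the tonic, is E.
That chord is spelled E-G#-B-D#.
With the 65 figure the chord is in first inversion; from the bass G# upward in close position it reads G#-B-D#-E.

G# B D# E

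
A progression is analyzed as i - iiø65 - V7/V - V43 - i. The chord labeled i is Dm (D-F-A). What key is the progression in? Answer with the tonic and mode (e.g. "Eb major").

D minor

The chord Dm is a minor triad rooted on D; its label is i.
If D is scale degree 1 and the mode makes that degree carry a minor triad, the tonic is D and the mode is minor.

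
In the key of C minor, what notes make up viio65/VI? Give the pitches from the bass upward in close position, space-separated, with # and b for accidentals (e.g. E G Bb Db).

The slash marks an applied leading-tone chord: viio of VI. In C minor, VI is Ab, so the leading tone to it is G, a half step below.
Building a fully diminished seventh chord on G gives G-Bb-Db-Fb.
The figured bass 65 indicates first inversion, placing the third (Bb) in the bass: Bb-Db-Fb-G.

Bb Db Fb G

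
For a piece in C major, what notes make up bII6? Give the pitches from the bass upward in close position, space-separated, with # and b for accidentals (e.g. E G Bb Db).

Scale degree 2 in C major is D; lowering it a half step gives Db. bII6 is the Neapolitan sixth — a major triad on the lowered second degree, here in its customary first inversion.
So the chord is Db-F-Ab, a major triad.
The figured bass 6 indicates first inversion, placing the third (F) in the bass: F-Ab-Db.

F Ab Db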